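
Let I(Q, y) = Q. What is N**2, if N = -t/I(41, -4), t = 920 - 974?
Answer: 2916/1681 ≈ 1.7347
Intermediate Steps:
t = -54
N = 54/41 (N = -(-54)/41 = -1*(-54/41) = 54/41 ≈ 1.3171)
N**2 = (54/41)**2 = 2916/1681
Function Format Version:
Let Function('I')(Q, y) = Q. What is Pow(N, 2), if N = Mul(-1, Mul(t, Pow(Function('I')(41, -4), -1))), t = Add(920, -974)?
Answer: Rational(2916, 1681) ≈ 1.7347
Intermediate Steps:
t = -54
N = Rational(54, 41) (N = Mul(-1, Mul(-54, Pow(41, -1))) = Mul(-1, Mul(-54, Rational(1, 41))) = Mul(-1, Rational(-54, 41)) = Rational(54, 41) ≈ 1.3171)
Pow(N, 2) = Pow(Rational(54, 41), 2) = Rational(2916, 1681)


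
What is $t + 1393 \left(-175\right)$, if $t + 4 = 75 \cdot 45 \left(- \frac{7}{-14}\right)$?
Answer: $- \frac{484183}{2} \approx -2.4209 \cdot 10^{5}$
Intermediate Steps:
$t = \frac{3367}{2}$ ($t = -4 + 75 \cdot 45 \left(- \frac{7}{-14}\right) = -4 + 3375 \left(\left(-7\right) \left(- \frac{1}{14}\right)\right) = -4 + 3375 \cdot \frac{1}{2} = -4 + \frac{3375}{2} = \frac{3367}{2} \approx 1683.5$)
$t + 1393 \left(-175\right) = \frac{3367}{2} + 1393 \left(-175\right) = \frac{3367}{2} - 243775 = - \frac{484183}{2}$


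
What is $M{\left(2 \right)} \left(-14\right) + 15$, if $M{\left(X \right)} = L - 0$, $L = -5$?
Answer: $85$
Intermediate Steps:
$M{\left(X \right)} = -5$ ($M{\left(X \right)} = -5 - 0 = -5 + 0 = -5$)
$M{\left(2 \right)} \left(-14\right) + 15 = \left(-5\right) \left(-14\right) + 15 = 70 + 15 = 85$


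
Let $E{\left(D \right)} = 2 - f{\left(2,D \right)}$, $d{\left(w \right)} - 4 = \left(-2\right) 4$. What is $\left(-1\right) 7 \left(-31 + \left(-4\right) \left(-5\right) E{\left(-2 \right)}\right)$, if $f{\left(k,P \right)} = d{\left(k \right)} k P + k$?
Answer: $2457$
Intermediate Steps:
$d{\left(w \right)} = -4$ ($d{\left(w \right)} = 4 - 8 = -4$)
$f{\left(k,P \right)} = k - 4 P k$ ($f{\left(k,P \right)} = - 4 k P + k = - 4 P k + k = k - 4 P k$)
$E{\left(D \right)} = 8 D$ ($E{\left(D \right)} = 2 - 2 \left(1 - 4 D\right) = 2 - \left(2 - 8 D\right) = 2 + \left(-2 + 8 D\right) = 8 D$)
$\left(-1\right) 7 \left(-31 + \left(-4\right) \left(-5\right) E{\left(-2 \right)}\right) = \left(-1\right) 7 \left(-31 + \left(-4\right) \left(-5\right) 8 \left(-2\right)\right) = - 7 \left(-31 + 20 \left(-16\right)\right) = - 7 \left(-31 - 320\right) = \left(-7\right) \left(-351\right) = 2457$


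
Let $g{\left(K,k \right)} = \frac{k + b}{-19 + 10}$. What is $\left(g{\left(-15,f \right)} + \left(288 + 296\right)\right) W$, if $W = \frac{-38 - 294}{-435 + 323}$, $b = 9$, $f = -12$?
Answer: $\frac{145499}{84} \approx 1732.1$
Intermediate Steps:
$g{\left(K,k \right)} = -1 - \frac{k}{9}$ ($g{\left(K,k \right)} = \frac{k + 9}{-19 + 10} = \frac{9 + k}{-9} = \left(9 + k\right) \left(- \frac{1}{9}\right) = -1 - \frac{k}{9}$)
$W = \frac{83}{28}$ ($W = - \frac{332}{-112} = \left(-332\right) \left(- \frac{1}{112}\right) = \frac{83}{28} \approx 2.9643$)
$\left(g{\left(-15,f \right)} + \left(288 + 296\right)\right) W = \left(\left(-1 - - \frac{4}{3}\right) + \left(288 + 296\right)\right) \frac{83}{28} = \left(\left(-1 + \frac{4}{3}\right) + 584\right) \frac{83}{28} = \left(\frac{1}{3} + 584\right) \frac{83}{28} = \frac{1753}{3} \cdot \frac{83}{28} = \frac{145499}{84}$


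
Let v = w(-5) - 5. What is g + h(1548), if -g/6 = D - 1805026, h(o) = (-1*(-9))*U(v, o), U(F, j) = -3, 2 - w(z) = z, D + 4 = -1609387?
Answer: 20486475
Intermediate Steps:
D = -1609391 (D = -4 - 1609387 = -1609391)
w(z) = 2 - z
v = 2 (v = (2 - 1*(-5)) - 5 = (2 + 5) - 5 = 7 - 5 = 2)
h(o) = -27 (h(o) = -1*(-9)*(-3) = 9*(-3) = -27)
g = 20486502 (g = -6*(-1609391 - 1805026) = -6*(-3414417) = 20486502)
g + h(1548) = 20486502 - 27 = 20486475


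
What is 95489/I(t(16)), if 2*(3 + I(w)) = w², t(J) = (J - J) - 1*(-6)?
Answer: 95489/15 ≈ 6365.9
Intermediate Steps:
t(J) = 6 (t(J) = 0 + 6 = 6)
I(w) = -3 + w²/2
95489/I(t(16)) = 95489/(-3 + (½)*6²) = 95489/(-3 + (½)*36) = 95489/(-3 + 18) = 95489/15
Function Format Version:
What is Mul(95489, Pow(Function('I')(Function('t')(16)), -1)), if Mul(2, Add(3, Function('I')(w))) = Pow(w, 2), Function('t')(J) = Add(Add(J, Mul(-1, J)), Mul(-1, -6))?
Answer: Rational(95489, 15) ≈ 6365.9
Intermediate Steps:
Function('t')(J) = 6 (Function('t')(J) = Add(0, 6) = 6)
Function('I')(w) = Add(-3, Mul(Rational(1, 2), Pow(w, 2)))
Mul(95489, Pow(Function('I')(Function('t')(16)), -1)) = Mul(95489, Pow(Add(-3, Mul(Rational(1, 2), Pow(6, 2))), -1)) = Mul(95489, Pow(Add(-3, Mul(Rational(1, 2), 36)), -1)) = Mul(95489, Pow(Add(-3, 18), -1)) = Mul(95489, Pow(15, -1)) = Mul(95489, Rational(1, 15)) = Rational(95489, 15)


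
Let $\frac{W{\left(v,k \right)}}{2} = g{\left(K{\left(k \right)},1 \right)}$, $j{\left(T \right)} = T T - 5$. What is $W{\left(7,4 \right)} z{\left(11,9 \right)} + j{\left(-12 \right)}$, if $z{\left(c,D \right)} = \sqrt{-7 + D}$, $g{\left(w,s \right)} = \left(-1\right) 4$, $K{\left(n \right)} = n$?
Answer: $139 - 8 \sqrt{2} \approx 127.69$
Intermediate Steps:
$j{\left(T \right)} = -5 + T^{2}$ ($j{\left(T \right)} = T^{2} - 5 = -5 + T^{2}$)
$g{\left(w,s \right)} = -4$
$W{\left(v,k \right)} = -8$ ($W{\left(v,k \right)} = 2 \left(-4\right) = -8$)
$W{\left(7,4 \right)} z{\left(11,9 \right)} + j{\left(-12 \right)} = - 8 \sqrt{-7 + 9} - \left(5 - \left(-12\right)^{2}\right) = - 8 \sqrt{2} + \left(-5 + 144\right) = - 8 \sqrt{2} + 139 = 139 - 8 \sqrt{2}$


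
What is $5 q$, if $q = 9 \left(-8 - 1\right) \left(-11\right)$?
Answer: $4455$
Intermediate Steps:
$q = 891$ ($q = 9 \left(-9\right) \left(-11\right) = \left(-81\right) \left(-11\right) = 891$)
$5 q = 5 \cdot 891 = 4455$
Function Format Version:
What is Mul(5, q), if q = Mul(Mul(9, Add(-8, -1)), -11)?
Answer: 4455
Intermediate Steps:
q = 891 (q = Mul(Mul(9, -9), -11) = Mul(-81, -11) = 891)
Mul(5, q) = Mul(5, 891) = 4455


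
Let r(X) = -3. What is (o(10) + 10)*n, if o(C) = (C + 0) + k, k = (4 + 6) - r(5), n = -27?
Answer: -891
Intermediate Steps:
k = 13 (k = (4 + 6) - 1*(-3) = 10 + 3 = 13)
o(C) = 13 + C (o(C) = (C + 0) + 13 = C + 13 = 13 + C)
(o(10) + 10)*n = ((13 + 10) + 10)*(-27) = (23 + 10)*(-27) = 33*(-27) = -891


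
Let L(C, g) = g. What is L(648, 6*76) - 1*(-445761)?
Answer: 446217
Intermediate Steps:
L(648, 6*76) - 1*(-445761) = 6*76 - 1*(-445761) = 456 + 445761 = 446217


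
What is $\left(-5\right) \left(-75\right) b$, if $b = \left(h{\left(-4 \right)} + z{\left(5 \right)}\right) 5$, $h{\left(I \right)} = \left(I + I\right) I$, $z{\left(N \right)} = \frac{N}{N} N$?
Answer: $69375$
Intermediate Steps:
$z{\left(N \right)} = N$ ($z{\left(N \right)} = 1 N = N$)
$h{\left(I \right)} = 2 I^{2}$ ($h{\left(I \right)} = 2 I I = 2 I^{2}$)
$b = 185$ ($b = \left(2 \left(-4\right)^{2} + 5\right) 5 = \left(2 \cdot 16 + 5\right) 5 = \left(32 + 5\right) 5 = 37 \cdot 5 = 185$)
$\left(-5\right) \left(-75\right) b = \left(-5\right) \left(-75\right) 185 = 375 \cdot 185 = 69375$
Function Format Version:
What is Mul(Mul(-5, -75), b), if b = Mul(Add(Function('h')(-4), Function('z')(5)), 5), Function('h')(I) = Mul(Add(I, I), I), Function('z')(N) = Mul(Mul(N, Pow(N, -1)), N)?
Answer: 69375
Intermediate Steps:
Function('z')(N) = N (Function('z')(N) = Mul(1, N) = N)
Function('h')(I) = Mul(2, Pow(I, 2)) (Function('h')(I) = Mul(Mul(2, I), I) = Mul(2, Pow(I, 2)))
b = 185 (b = Mul(Add(Mul(2, Pow(-4, 2)), 5), 5) = Mul(Add(Mul(2, 16), 5), 5) = Mul(Add(32, 5), 5) = Mul(37, 5) = 185)
Mul(Mul(-5, -75), b) = Mul(Mul(-5, -75), 185) = Mul(375, 185) = 69375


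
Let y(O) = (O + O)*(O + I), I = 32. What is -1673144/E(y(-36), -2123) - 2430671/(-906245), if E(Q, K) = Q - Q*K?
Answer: -3675970691/69295117680 ≈ -0.053048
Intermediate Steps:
y(O) = 2*O*(32 + O) (y(O) = (O + O)*(O + 32) = (2*O)*(32 + O) = 2*O*(32 + O))
E(Q, K) = Q - K*Q
-1673144/E(y(-36), -2123) - 2430671/(-906245) = -1673144*(-1/(72*(1 - 1*(-2123))*(32 - 36))) - 2430671/(-906245) = -1673144*1/(288*(1 + 2123)) - 2430671*(-1/906245) = -1673144/(288*2124) + 2430671/906245 = -1673144/611712 + 2430671/906245 = -1673144*1/611712 + 2430671/906245 = -209143/76464 + 2430671/906245 = -3675970691/69295117680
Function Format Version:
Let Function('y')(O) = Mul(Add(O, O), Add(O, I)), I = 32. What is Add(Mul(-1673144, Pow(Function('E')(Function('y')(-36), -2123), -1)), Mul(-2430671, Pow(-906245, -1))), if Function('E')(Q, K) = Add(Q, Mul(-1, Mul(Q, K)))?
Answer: Rational(-3675970691, 69295117680) ≈ -0.053048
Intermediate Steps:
Function('y')(O) = Mul(2, O, Add(32, O)) (Function('y')(O) = Mul(Add(O, O), Add(O, 32)) = Mul(Mul(2, O), Add(32, O)) = Mul(2, O, Add(32, O)))
Function('E')(Q, K) = Add(Q, Mul(-1, K, Q)) (Function('E')(Q, K) = Add(Q, Mul(-1, Mul(K, Q))) = Add(Q, Mul(-1, K, Q)))
Add(Mul(-1673144, Pow(Function('E')(Function('y')(-36), -2123), -1)), Mul(-2430671, Pow(-906245, -1))) = Add(Mul(-1673144, Pow(Mul(Mul(2, -36, Add(32, -36)), Add(1, Mul(-1, -2123))), -1)), Mul(-2430671, Pow(-906245, -1))) = Add(Mul(-1673144, Pow(Mul(Mul(2, -36, -4), Add(1, 2123)), -1)), Mul(-2430671, Rational(-1, 906245))) = Add(Mul(-1673144, Pow(Mul(288, 2124), -1)), Rational(2430671, 906245)) = Add(Mul(-1673144, Pow(611712, -1)), Rational(2430671, 906245)) = Add(Mul(-1673144, Rational(1, 611712)), Rational(2430671, 906245)) = Add(Rational(-209143, 76464), Rational(2430671, 906245)) = Rational(-3675970691, 69295117680)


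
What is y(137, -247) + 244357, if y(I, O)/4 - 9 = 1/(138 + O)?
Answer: 26638833/109 ≈ 2.4439e+5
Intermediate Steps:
y(I, O) = 36 + 4/(138 + O)
y(137, -247) + 244357 = 4*(1243 + 9*(-247))/(138 - 247) + 244357 = 4*(1243 - 2223)/(-109) + 244357 = 4*(-1/109)*(-980) + 244357 = 3920/109 + 244357 = 26638833/109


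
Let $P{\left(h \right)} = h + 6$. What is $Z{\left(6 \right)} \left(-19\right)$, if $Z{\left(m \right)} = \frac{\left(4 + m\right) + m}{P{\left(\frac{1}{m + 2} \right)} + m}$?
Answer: $- \frac{2432}{97} \approx -25.072$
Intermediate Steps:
$P{\left(h \right)} = 6 + h$
$Z{\left(m \right)} = \frac{4 + 2 m}{6 + m + \frac{1}{2 + m}}$ ($Z{\left(m \right)} = \frac{\left(4 + m\right) + m}{\left(6 + \frac{1}{m + 2}\right) + m} = \frac{4 + 2 m}{\left(6 + \frac{1}{2 + m}\right) + m} = \frac{4 + 2 m}{6 + m + \frac{1}{2 + m}}$)
$Z{\left(6 \right)} \left(-19\right) = \frac{2 \left(2 + 6\right)^{2}}{13 + 6^{2} + 8 \cdot 6} \left(-19\right) = \frac{2 \cdot 8^{2}}{13 + 36 + 48} \left(-19\right) = 2 \cdot 64 \cdot \frac{1}{97} \left(-19\right) = \frac{128}{97} \left(-19\right) = - \frac{2432}{97}$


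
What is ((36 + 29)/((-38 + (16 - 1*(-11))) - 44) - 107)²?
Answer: 1416100/121 ≈ 11703.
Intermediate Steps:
((36 + 29)/((-38 + (16 - 1*(-11))) - 44) - 107)² = (65/((-38 + (16 + 11)) - 44) - 107)² = (65/((-38 + 27) - 44) - 107)² = (65/(-11 - 44) - 107)² = (65/(-55) - 107)² = (65*(-1/55) - 107)² = (-13/11 - 107)² = (-1190/11)² = 1416100/121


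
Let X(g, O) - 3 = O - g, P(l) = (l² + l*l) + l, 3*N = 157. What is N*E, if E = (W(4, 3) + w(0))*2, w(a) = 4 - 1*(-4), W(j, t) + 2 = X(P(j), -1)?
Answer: -8792/3 ≈ -2930.7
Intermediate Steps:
N = 157/3 (N = (⅓)*157 = 157/3 ≈ 52.333)
P(l) = l + 2*l² (P(l) = (l² + l²) + l = 2*l² + l = l + 2*l²)
X(g, O) = 3 + O - g (X(g, O) = 3 + (O - g) = 3 + O - g)
W(j, t) = -j*(1 + 2*j) (W(j, t) = -2 + (3 - 1 - j*(1 + 2*j)) = -2 + (2 - j*(1 + 2*j)) = -j*(1 + 2*j))
w(a) = 8 (w(a) = 4 + 4 = 8)
E = -56 (E = (-1*4*(1 + 2*4) + 8)*2 = (-1*4*(1 + 8) + 8)*2 = (-1*4*9 + 8)*2 = (-36 + 8)*2 = -28*2 = -56)
N*E = (157/3)*(-56) = -8792/3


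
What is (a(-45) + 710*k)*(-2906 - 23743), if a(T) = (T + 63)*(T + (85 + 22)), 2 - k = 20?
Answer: 310833936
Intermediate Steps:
k = -18 (k = 2 - 1*20 = 2 - 20 = -18)
a(T) = (63 + T)*(107 + T) (a(T) = (63 + T)*(T + 107) = (63 + T)*(107 + T))
(a(-45) + 710*k)*(-2906 - 23743) = ((6741 + (-45)² + 170*(-45)) + 710*(-18))*(-2906 - 23743) = ((6741 + 2025 - 7650) - 12780)*(-26649) = (1116 - 12780)*(-26649) = -11664*(-26649) = 310833936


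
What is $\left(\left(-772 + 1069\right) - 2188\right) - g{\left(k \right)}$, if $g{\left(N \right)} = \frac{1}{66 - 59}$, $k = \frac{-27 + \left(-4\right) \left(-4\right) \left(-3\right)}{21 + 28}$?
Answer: $- \frac{13238}{7} \approx -1891.1$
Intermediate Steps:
$k = - \frac{75}{49}$ ($k = \frac{-27 + 16 \left(-3\right)}{49} = \left(-27 - 48\right) \frac{1}{49} = \left(-75\right) \frac{1}{49} = - \frac{75}{49} \approx -1.5306$)
$g{\left(N \right)} = \frac{1}{7}$
$\left(\left(-772 + 1069\right) - 2188\right) - g{\left(k \right)} = \left(\left(-772 + 1069\right) - 2188\right) - \frac{1}{7} = \left(297 - 2188\right) - \frac{1}{7} = -1891 - \frac{1}{7} = - \frac{13238}{7}$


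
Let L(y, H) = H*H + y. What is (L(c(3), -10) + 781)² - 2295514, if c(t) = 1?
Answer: -1517590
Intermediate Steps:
L(y, H) = y + H² (L(y, H) = H² + y = y + H²)
(L(c(3), -10) + 781)² - 2295514 = ((1 + (-10)²) + 781)² - 2295514 = ((1 + 100) + 781)² - 2295514 = (101 + 781)² - 2295514 = 882² - 2295514 = 777924 - 2295514 = -1517590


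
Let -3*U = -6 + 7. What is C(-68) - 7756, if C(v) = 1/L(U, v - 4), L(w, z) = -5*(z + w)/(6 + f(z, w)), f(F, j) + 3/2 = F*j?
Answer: -16830349/2170 ≈ -7755.9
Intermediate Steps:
f(F, j) = -3/2 + F*j
U = -⅓ (U = -(-6 + 7)/3 = -⅓*1 = -⅓ ≈ -0.33333)
L(w, z) = -5*(w + z)/(9/2 + w*z) (L(w, z) = -5*(z + w)/(6 + (-3/2 + z*w)) = -5*(w + z)/(6 + (-3/2 + w*z)) = -5*(w + z)/(9/2 + w*z))
C(v) = (35/3 - 2*v/3)/(10*(13/3 - v)) (C(v) = 1/(10*(-1*(-⅓) - (v - 4))/(9 + 2*(-⅓)*(v - 4))) = 1/(10*(⅓ - (-4 + v))/(9 + 2*(-⅓)*(-4 + v))) = 1/(10*(⅓ + (4 - v))/(9 + (8/3 - 2*v/3))) = 1/(10*(13/3 - v)/(35/3 - 2*v/3)) = (35/3 - 2*v/3)/(10*(13/3 - v)))
C(-68) - 7756 = (-35 + 2*(-68))/(10*(-13 + 3*(-68))) - 7756 = (-35 - 136)/(10*(-13 - 204)) - 7756 = (⅒)*(-171)/(-217) - 7756 = (⅒)*(-1/217)*(-171) - 7756 = 171/2170 - 7756 = -16830349/2170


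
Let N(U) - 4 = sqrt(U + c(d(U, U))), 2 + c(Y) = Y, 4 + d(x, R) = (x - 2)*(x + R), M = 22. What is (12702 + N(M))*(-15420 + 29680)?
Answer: 181187560 + 114080*sqrt(14) ≈ 1.8161e+8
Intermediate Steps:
d(x, R) = -4 + (-2 + x)*(R + x) (d(x, R) = -4 + (x - 2)*(x + R) = -4 + (-2 + x)*(R + x))
c(Y) = -2 + Y
N(U) = 4 + sqrt(-6 - 3*U + 2*U**2) (N(U) = 4 + sqrt(U + (-2 + (-4 + U**2 - 2*U - 2*U + U*U))) = 4 + sqrt(U + (-2 + (-4 + U**2 - 2*U - 2*U + U**2))) = 4 + sqrt(U + (-2 + (-4 - 4*U + 2*U**2))) = 4 + sqrt(U + (-6 - 4*U + 2*U**2)) = 4 + sqrt(-6 - 3*U + 2*U**2))
(12702 + N(M))*(-15420 + 29680) = (12702 + (4 + sqrt(-6 - 3*22 + 2*22**2)))*(-15420 + 29680) = (12702 + (4 + sqrt(-6 - 66 + 2*484)))*14260 = (12702 + (4 + sqrt(-6 - 66 + 968)))*14260 = (12702 + (4 + sqrt(896)))*14260 = (12702 + (4 + 8*sqrt(14)))*14260 = (12706 + 8*sqrt(14))*14260 = 181187560 + 114080*sqrt(14)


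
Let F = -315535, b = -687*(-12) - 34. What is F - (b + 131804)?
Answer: -455549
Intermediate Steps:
b = 8210 (b = -229*(-36) - 34 = 8244 - 34 = 8210)
F - (b + 131804) = -315535 - (8210 + 131804) = -315535 - 1*140014 = -315535 - 140014 = -455549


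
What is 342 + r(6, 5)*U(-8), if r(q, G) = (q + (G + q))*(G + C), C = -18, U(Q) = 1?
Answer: 121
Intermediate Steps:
r(q, G) = (-18 + G)*(G + 2*q) (r(q, G) = (q + (G + q))*(G - 18) = (G + 2*q)*(-18 + G) = (-18 + G)*(G + 2*q))
342 + r(6, 5)*U(-8) = 342 + (5² - 36*6 - 18*5 + 2*5*6)*1 = 342 + (25 - 216 - 90 + 60)*1 = 342 - 221*1 = 342 - 221 = 121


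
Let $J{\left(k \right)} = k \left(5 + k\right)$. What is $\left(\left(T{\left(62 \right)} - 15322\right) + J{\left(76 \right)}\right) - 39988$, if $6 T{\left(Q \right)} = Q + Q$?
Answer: $- \frac{147400}{3} \approx -49133.0$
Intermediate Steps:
$T{\left(Q \right)} = \frac{Q}{3}$ ($T{\left(Q \right)} = \frac{Q + Q}{6} = \frac{2 Q}{6} = \frac{Q}{3}$)
$\left(\left(T{\left(62 \right)} - 15322\right) + J{\left(76 \right)}\right) - 39988 = \left(\left(\frac{1}{3} \cdot 62 - 15322\right) + 76 \left(5 + 76\right)\right) - 39988 = \left(\left(\frac{62}{3} - 15322\right) + 76 \cdot 81\right) - 39988 = \left(- \frac{45904}{3} + 6156\right) - 39988 = - \frac{27436}{3} - 39988 = - \frac{147400}{3}$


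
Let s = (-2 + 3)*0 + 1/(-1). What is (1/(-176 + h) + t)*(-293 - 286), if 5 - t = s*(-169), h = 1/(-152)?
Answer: 2540445876/26753 ≈ 94959.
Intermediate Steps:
h = -1/152 ≈ -0.0065789
s = -1 (s = 1*0 - 1 = 0 - 1 = -1)
t = -164 (t = 5 - (-1)*(-169) = 5 - 1*169 = 5 - 169 = -164)
(1/(-176 + h) + t)*(-293 - 286) = (1/(-176 - 1/152) - 164)*(-293 - 286) = (1/(-26753/152) - 164)*(-579) = (-152/26753 - 164)*(-579) = -4387644/26753*(-579) = 2540445876/26753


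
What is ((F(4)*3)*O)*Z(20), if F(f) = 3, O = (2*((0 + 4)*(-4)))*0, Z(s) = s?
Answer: 0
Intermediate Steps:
O = 0 (O = (2*(4*(-4)))*0 = (2*(-16))*0 = -32*0 = 0)
((F(4)*3)*O)*Z(20) = ((3*3)*0)*20 = (9*0)*20 = 0*20 = 0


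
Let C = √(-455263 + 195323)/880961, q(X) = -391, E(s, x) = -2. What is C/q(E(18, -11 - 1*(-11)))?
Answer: -2*I*√64985/344455751 ≈ -1.4801e-6*I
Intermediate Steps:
C = 2*I*√64985/880961 (C = √(-259940)*(1/880961) = (2*I*√64985)*(1/880961) = 2*I*√64985/880961 ≈ 0.00057874*I)
C/q(E(18, -11 - 1*(-11))) = (2*I*√64985/880961)/(-391) = (2*I*√64985/880961)*(-1/391) = -2*I*√64985/344455751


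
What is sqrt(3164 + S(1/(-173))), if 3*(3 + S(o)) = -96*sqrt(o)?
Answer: sqrt(94605569 - 5536*I*sqrt(173))/173 ≈ 56.223 - 0.021636*I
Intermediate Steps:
S(o) = -3 - 32*sqrt(o) (S(o) = -3 + (-96*sqrt(o))/3 = -3 - 32*sqrt(o))
sqrt(3164 + S(1/(-173))) = sqrt(3164 + (-3 - 32*I*sqrt(173)/173)) = sqrt(3161 - 32*I*sqrt(173)/173)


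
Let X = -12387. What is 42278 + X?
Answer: 29891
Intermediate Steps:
42278 + X = 42278 - 12387 = 29891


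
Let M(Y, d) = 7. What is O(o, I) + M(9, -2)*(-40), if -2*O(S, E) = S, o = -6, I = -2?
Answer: -277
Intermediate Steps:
O(S, E) = -S/2
O(o, I) + M(9, -2)*(-40) = -1/2*(-6) + 7*(-40) = 3 - 280 = -277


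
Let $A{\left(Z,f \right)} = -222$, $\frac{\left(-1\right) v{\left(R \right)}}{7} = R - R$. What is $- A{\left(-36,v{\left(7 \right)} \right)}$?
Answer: $222$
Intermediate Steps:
$v{\left(R \right)} = 0$ ($v{\left(R \right)} = - 7 \left(R - R\right) = \left(-7\right) 0 = 0$)
$- A{\left(-36,v{\left(7 \right)} \right)} = \left(-1\right) \left(-222\right) = 222$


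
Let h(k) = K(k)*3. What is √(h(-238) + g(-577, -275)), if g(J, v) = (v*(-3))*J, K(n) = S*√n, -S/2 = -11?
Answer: √(-476025 + 66*I*√238) ≈ 0.738 + 689.95*I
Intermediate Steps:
S = 22 (S = -2*(-11) = 22)
K(n) = 22*√n
g(J, v) = -3*J*v (g(J, v) = (-3*v)*J = -3*J*v)
h(k) = 66*√k (h(k) = (22*√k)*3 = 66*√k)
√(h(-238) + g(-577, -275)) = √(66*√(-238) - 3*(-577)*(-275)) = √(66*(I*√238) - 476025) = √(66*I*√238 - 476025) = √(-476025 + 66*I*√238)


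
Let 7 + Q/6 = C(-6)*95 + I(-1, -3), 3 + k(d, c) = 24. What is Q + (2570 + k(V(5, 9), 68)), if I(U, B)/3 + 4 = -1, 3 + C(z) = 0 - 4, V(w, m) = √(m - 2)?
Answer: -1531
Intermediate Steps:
V(w, m) = √(-2 + m)
C(z) = -7 (C(z) = -3 + (0 - 4) = -3 - 4 = -7)
I(U, B) = -15 (I(U, B) = -12 + 3*(-1) = -12 - 3 = -15)
k(d, c) = 21 (k(d, c) = -3 + 24 = 21)
Q = -4122 (Q = -42 + 6*(-7*95 - 15) = -42 + 6*(-665 - 15) = -42 + 6*(-680) = -42 - 4080 = -4122)
Q + (2570 + k(V(5, 9), 68)) = -4122 + (2570 + 21) = -4122 + 2591 = -1531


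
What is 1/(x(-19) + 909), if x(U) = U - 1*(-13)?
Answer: 1/903 ≈ 0.0011074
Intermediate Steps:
x(U) = 13 + U (x(U) = U + 13 = 13 + U)
1/(x(-19) + 909) = 1/((13 - 19) + 909) = 1/(-6 + 909) = 1/903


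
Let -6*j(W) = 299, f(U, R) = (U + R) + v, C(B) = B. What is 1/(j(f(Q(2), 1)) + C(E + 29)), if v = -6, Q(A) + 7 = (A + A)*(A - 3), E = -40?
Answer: -6/365 ≈ -0.016438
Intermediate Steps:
Q(A) = -7 + 2*A*(-3 + A) (Q(A) = -7 + (A + A)*(A - 3) = -7 + (2*A)*(-3 + A) = -7 + 2*A*(-3 + A))
f(U, R) = -6 + R + U (f(U, R) = (U + R) - 6 = (R + U) - 6 = -6 + R + U)
j(W) = -299/6 (j(W) = -⅙*299 = -299/6)
1/(j(f(Q(2), 1)) + C(E + 29)) = 1/(-299/6 + (-40 + 29)) = 1/(-299/6 - 11) = 1/(-365/6) = -6/365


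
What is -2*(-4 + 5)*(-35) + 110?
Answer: 180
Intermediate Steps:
-2*(-4 + 5)*(-35) + 110 = -2*1*(-35) + 110 = -2*(-35) + 110 = 70 + 110 = 180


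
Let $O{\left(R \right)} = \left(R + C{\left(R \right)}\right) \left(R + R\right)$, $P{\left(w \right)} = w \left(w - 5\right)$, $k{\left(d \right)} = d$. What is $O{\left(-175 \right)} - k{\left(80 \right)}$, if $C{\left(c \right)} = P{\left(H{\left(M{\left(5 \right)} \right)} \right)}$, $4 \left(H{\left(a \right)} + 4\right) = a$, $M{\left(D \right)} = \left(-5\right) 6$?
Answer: $- \frac{10485}{2} \approx -5242.5$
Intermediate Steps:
$M{\left(D \right)} = -30$
$H{\left(a \right)} = -4 + \frac{a}{4}$
$P{\left(w \right)} = w \left(-5 + w\right)$
$C{\left(c \right)} = \frac{759}{4}$ ($C{\left(c \right)} = \left(-4 + \frac{1}{4} \left(-30\right)\right) \left(-5 + \left(-4 + \frac{1}{4} \left(-30\right)\right)\right) = \left(-4 - \frac{15}{2}\right) \left(-5 - \frac{23}{2}\right) = - \frac{23 \left(-5 - \frac{23}{2}\right)}{2} = \left(- \frac{23}{2}\right) \left(- \frac{33}{2}\right) = \frac{759}{4}$)
$O{\left(R \right)} = 2 R \left(\frac{759}{4} + R\right)$ ($O{\left(R \right)} = \left(R + \frac{759}{4}\right) \left(R + R\right) = \left(\frac{759}{4} + R\right) 2 R = 2 R \left(\frac{759}{4} + R\right)$)
$O{\left(-175 \right)} - k{\left(80 \right)} = \frac{1}{2} \left(-175\right) \left(759 + 4 \left(-175\right)\right) - 80 = \frac{1}{2} \left(-175\right) \left(759 - 700\right) - 80 = \frac{1}{2} \left(-175\right) 59 - 80 = - \frac{10325}{2} - 80 = - \frac{10485}{2}$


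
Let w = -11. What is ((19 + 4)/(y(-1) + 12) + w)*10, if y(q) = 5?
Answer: -1640/17 ≈ -96.471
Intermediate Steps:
((19 + 4)/(y(-1) + 12) + w)*10 = ((19 + 4)/(5 + 12) - 11)*10 = (23/17 - 11)*10 = -164/17*10 = -1640/17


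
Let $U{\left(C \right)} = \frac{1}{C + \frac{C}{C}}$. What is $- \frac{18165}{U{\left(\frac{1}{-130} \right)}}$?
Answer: $- \frac{468657}{26} \approx -18025.0$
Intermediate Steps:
$U{\left(C \right)} = \frac{1}{1 + C}$ ($U{\left(C \right)} = \frac{1}{C + 1} = \frac{1}{1 + C}$)
$- \frac{18165}{U{\left(\frac{1}{-130} \right)}} = - \frac{18165}{\frac{1}{1 + \frac{1}{-130}}} = - \frac{18165}{\frac{1}{1 - \frac{1}{130}}} = - \frac{18165}{\frac{1}{\frac{129}{130}}} = - \frac{18165}{\frac{130}{129}} = \left(-18165\right) \frac{129}{130} = - \frac{468657}{26}$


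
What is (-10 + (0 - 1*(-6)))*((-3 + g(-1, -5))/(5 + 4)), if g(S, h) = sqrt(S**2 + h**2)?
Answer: 4/3 - 4*sqrt(26)/9 ≈ -0.93290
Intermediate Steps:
(-10 + (0 - 1*(-6)))*((-3 + g(-1, -5))/(5 + 4)) = (-10 + (0 - 1*(-6)))*((-3 + sqrt((-1)**2 + (-5)**2))/(5 + 4)) = (-10 + (0 + 6))*((-3 + sqrt(1 + 25))/9) = (-10 + 6)*((-3 + sqrt(26))*(1/9)) = -4*(-1/3 + sqrt(26)/9) = 4/3 - 4*sqrt(26)/9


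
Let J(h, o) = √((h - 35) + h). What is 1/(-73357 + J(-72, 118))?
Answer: -73357/5381249628 - I*√179/5381249628 ≈ -1.3632e-5 - 2.4862e-9*I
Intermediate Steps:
J(h, o) = √(-35 + 2*h) (J(h, o) = √((-35 + h) + h) = √(-35 + 2*h))
1/(-73357 + J(-72, 118)) = 1/(-73357 + √(-35 + 2*(-72))) = 1/(-73357 + √(-35 - 144)) = 1/(-73357 + √(-179)) = 1/(-73357 + I*√179)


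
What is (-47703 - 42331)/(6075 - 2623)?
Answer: -45017/1726 ≈ -26.082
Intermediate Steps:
(-47703 - 42331)/(6075 - 2623) = -90034/3452 = -90034*1/3452 = -45017/1726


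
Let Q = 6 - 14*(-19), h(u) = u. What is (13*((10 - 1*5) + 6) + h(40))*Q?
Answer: 49776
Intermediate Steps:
Q = 272 (Q = 6 + 266 = 272)
(13*((10 - 1*5) + 6) + h(40))*Q = (13*((10 - 1*5) + 6) + 40)*272 = (13*((10 - 5) + 6) + 40)*272 = (13*(5 + 6) + 40)*272 = (13*11 + 40)*272 = (143 + 40)*272 = 183*272 = 49776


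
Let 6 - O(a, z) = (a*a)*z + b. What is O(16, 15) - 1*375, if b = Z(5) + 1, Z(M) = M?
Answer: -4215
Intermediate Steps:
b = 6 (b = 5 + 1 = 6)
O(a, z) = -z*a² (O(a, z) = 6 - ((a*a)*z + 6) = 6 - (a²*z + 6) = 6 - (z*a² + 6) = 6 - (6 + z*a²) = 6 + (-6 - z*a²) = -z*a²)
O(16, 15) - 1*375 = -1*15*16² - 1*375 = -1*15*256 - 375 = -3840 - 375 = -4215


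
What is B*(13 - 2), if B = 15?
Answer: 165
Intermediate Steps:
B*(13 - 2) = 15*(13 - 2) = 15*11 = 165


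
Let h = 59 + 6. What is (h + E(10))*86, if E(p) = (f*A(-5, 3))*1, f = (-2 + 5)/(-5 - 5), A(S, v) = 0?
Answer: 5590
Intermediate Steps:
f = -3/10 (f = 3/(-10) = 3*(-⅒) = -3/10 ≈ -0.30000)
E(p) = 0 (E(p) = -3/10*0*1 = 0*1 = 0)
h = 65
(h + E(10))*86 = (65 + 0)*86 = 65*86 = 5590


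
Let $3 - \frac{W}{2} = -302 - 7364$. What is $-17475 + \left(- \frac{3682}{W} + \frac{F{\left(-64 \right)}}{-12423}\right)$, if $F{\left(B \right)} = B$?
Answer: $- \frac{1664900352752}{95271987} \approx -17475.0$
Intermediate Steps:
$W = 15338$ ($W = 6 - 2 \left(-302 - 7364\right) = 6 - -15332 = 6 + 15332 = 15338$)
$-17475 + \left(- \frac{3682}{W} + \frac{F{\left(-64 \right)}}{-12423}\right) = -17475 - \left(- \frac{64}{12423} + \frac{1841}{7669}\right) = -17475 - \frac{22379927}{95271987} = - \frac{1664900352752}{95271987}$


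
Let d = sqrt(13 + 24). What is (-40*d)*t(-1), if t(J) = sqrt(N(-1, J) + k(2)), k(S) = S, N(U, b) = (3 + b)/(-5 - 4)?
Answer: -160*sqrt(37)/3 ≈ -324.41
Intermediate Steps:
N(U, b) = -1/3 - b/9 (N(U, b) = (3 + b)/(-9) = (3 + b)*(-1/9) = -1/3 - b/9)
d = sqrt(37) ≈ 6.0828
t(J) = sqrt(5/3 - J/9) (t(J) = sqrt((-1/3 - J/9) + 2) = sqrt(5/3 - J/9))
(-40*d)*t(-1) = (-40*sqrt(37))*(sqrt(15 - 1*(-1))/3) = (-40*sqrt(37))*(sqrt(15 + 1)/3) = (-40*sqrt(37))*(sqrt(16)/3) = (-40*sqrt(37))*((1/3)*4) = -40*sqrt(37)*(4/3) = -160*sqrt(37)/3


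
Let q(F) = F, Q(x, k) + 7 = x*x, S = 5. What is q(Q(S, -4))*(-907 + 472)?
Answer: -7830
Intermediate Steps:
Q(x, k) = -7 + x² (Q(x, k) = -7 + x*x = -7 + x²)
q(Q(S, -4))*(-907 + 472) = (-7 + 5²)*(-907 + 472) = (-7 + 25)*(-435) = 18*(-435) = -7830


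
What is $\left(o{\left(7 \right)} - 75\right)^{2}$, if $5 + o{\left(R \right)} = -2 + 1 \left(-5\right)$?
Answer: $7569$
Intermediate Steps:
$o{\left(R \right)} = -12$ ($o{\left(R \right)} = -5 + \left(-2 + 1 \left(-5\right)\right) = -5 - 7 = -12$)
$\left(o{\left(7 \right)} - 75\right)^{2} = \left(-12 - 75\right)^{2} = \left(-87\right)^{2} = 7569$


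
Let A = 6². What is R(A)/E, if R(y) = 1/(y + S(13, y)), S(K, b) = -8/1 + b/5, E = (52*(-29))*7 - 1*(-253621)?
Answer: 1/8555888 ≈ 1.1688e-7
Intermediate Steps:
A = 36
E = 243065 (E = -1508*7 + 253621 = -10556 + 253621 = 243065)
S(K, b) = -8 + b/5 (S(K, b) = -8*1 + b*(⅕) = -8 + b/5)
R(y) = 1/(-8 + 6*y/5) (R(y) = 1/(y + (-8 + y/5)) = 1/(-8 + 6*y/5))
R(A)/E = (5/(2*(-20 + 3*36)))/243065 = (5/(2*(-20 + 108)))*(1/243065) = ((5/2)/88)*(1/243065) = ((5/2)*(1/88))*(1/243065) = (5/176)*(1/243065) = 1/8555888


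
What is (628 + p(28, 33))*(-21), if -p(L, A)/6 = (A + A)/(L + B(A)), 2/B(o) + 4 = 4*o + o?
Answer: -2642682/205 ≈ -12891.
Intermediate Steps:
B(o) = 2/(-4 + 5*o) (B(o) = 2/(-4 + (4*o + o)) = 2/(-4 + 5*o))
p(L, A) = -12*A/(L + 2/(-4 + 5*A)) (p(L, A) = -6*(A + A)/(L + 2/(-4 + 5*A)) = -6*2*A/(L + 2/(-4 + 5*A)) = -12*A/(L + 2/(-4 + 5*A)))
(628 + p(28, 33))*(-21) = (628 - 12*33*(-4 + 5*33)/(2 + 28*(-4 + 5*33)))*(-21) = (628 - 12*33*(-4 + 165)/(2 + 28*(-4 + 165)))*(-21) = (628 - 12*33*161/(2 + 28*161))*(-21) = (628 - 12*33*161/(2 + 4508))*(-21) = (628 - 12*33*161/4510)*(-21) = (628 - 12*33*1/4510*161)*(-21) = (628 - 2898/205)*(-21) = (125842/205)*(-21) = -2642682/205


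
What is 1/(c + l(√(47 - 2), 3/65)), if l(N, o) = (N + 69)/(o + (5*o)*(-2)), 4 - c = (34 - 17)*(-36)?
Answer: 36441/16373276 + 585*√5/16373276 ≈ 0.0023055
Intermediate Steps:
c = 616 (c = 4 - (34 - 17)*(-36) = 4 - 17*(-36) = 4 - 1*(-612) = 4 + 612 = 616)
l(N, o) = -(69 + N)/(9*o) (l(N, o) = (69 + N)/(o - 10*o) = (69 + N)/((-9*o)) = (69 + N)*(-1/(9*o)) = -(69 + N)/(9*o))
1/(c + l(√(47 - 2), 3/65)) = 1/(616 + (-69 - √(47 - 2))/(9*((3/65)))) = 1/(616 + (-69 - √45)/(9*((3*(1/65))))) = 1/(616 + (-69 - 3*√5)/(9*(3/65))) = 1/(616 + (⅑)*(65/3)*(-69 - 3*√5)) = 1/(616 + (-1495/9 - 65*√5/9)) = 1/(4049/9 - 65*√5/9)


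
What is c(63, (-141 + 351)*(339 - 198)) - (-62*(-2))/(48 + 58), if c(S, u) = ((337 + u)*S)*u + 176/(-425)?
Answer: 1258337325494572/22525 ≈ 5.5864e+10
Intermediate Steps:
c(S, u) = -176/425 + S*u*(337 + u) (c(S, u) = (S*(337 + u))*u + 176*(-1/425) = S*u*(337 + u) - 176/425 = -176/425 + S*u*(337 + u))
c(63, (-141 + 351)*(339 - 198)) - (-62*(-2))/(48 + 58) = (-176/425 + 63*((-141 + 351)*(339 - 198))² + 337*63*((-141 + 351)*(339 - 198))) - (-62*(-2))/(48 + 58) = (-176/425 + 63*(210*141)² + 337*63*(210*141)) - 124/106 = (-176/425 + 63*29610² + 337*63*29610) - 124/106 = (-176/425 + 63*876752100 + 628649910) - 1*62/53 = (-176/425 + 55235382300 + 628649910) - 62/53 = 23742213689074/425 - 62/53 = 1258337325494572/22525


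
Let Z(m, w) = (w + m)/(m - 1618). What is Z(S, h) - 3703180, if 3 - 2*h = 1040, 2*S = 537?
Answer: -9994882320/2699 ≈ -3.7032e+6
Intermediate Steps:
S = 537/2 (S = (1/2)*537 = 537/2 ≈ 268.50)
h = -1037/2 (h = 3/2 - 1/2*1040 = 3/2 - 520 = -1037/2 ≈ -518.50)
Z(m, w) = (m + w)/(-1618 + m)
Z(S, h) - 3703180 = (537/2 - 1037/2)/(-1618 + 537/2) - 3703180 = -250/(-2699/2) - 3703180 = -2/2699*(-250) - 3703180 = 500/2699 - 3703180 = -9994882320/2699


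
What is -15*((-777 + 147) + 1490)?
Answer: -12900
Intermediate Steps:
-15*((-777 + 147) + 1490) = -15*(-630 + 1490) = -15*860 = -12900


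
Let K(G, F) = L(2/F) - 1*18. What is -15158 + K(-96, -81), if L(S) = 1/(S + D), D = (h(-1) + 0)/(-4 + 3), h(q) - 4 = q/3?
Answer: -4537705/299 ≈ -15176.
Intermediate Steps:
h(q) = 4 + q/3
D = -11/3 (D = ((4 + (⅓)*(-1)) + 0)/(-4 + 3) = ((4 - ⅓) + 0)/(-1) = (11/3 + 0)*(-1) = (11/3)*(-1) = -11/3 ≈ -3.6667)
L(S) = 1/(-11/3 + S) (L(S) = 1/(S - 11/3) = 1/(-11/3 + S))
K(G, F) = -18 + 3/(-11 + 6/F) (K(G, F) = 3/(-11 + 3*(2/F)) - 1*18 = 3/(-11 + 6/F) - 18 = -18 + 3/(-11 + 6/F))
-15158 + K(-96, -81) = -15158 + 3*(36 - 67*(-81))/(-6 + 11*(-81)) = -15158 + 3*(36 + 5427)/(-6 - 891) = -15158 + 3*5463/(-897) = -15158 + 3*(-1/897)*5463 = -15158 - 5463/299 = -4537705/299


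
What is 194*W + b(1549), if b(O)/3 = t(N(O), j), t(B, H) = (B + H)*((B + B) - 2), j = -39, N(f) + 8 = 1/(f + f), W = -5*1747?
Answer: -8119823042165/4798802 ≈ -1.6921e+6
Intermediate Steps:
W = -8735
N(f) = -8 + 1/(2*f) (N(f) = -8 + 1/(f + f) = -8 + 1/(2*f))
t(B, H) = (-2 + 2*B)*(B + H) (t(B, H) = (B + H)*(2*B - 2) = (B + H)*(-2 + 2*B) = (-2 + 2*B)*(B + H))
b(O) = 2154 - 120/O + 6*(-8 + 1/(2*O))² (b(O) = 3*(-2*(-8 + 1/(2*O)) - 2*(-39) + 2*(-8 + 1/(2*O))² + 2*(-8 + 1/(2*O))*(-39)) = 3*((16 - 1/O) + 78 + 2*(-8 + 1/(2*O))² + (624 - 39/O)) = 3*(718 - 40/O + 2*(-8 + 1/(2*O))²) = 2154 - 120/O + 6*(-8 + 1/(2*O))²)
194*W + b(1549) = 194*(-8735) + (2538 - 168/1549 + (3/2)/1549²) = -1694590 + (2538 - 168*1/1549 + (3/2)*(1/2399401)) = -1694590 + (2538 - 168/1549 + 3/4798802) = -1694590 + 12178839015/4798802 = -8119823042165/4798802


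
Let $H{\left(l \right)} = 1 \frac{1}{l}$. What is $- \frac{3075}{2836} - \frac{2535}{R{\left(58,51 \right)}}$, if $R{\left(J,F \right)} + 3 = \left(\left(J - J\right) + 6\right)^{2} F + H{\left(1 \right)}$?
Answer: $- \frac{6414405}{2600612} \approx -2.4665$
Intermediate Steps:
$H{\left(l \right)} = \frac{1}{l}$
$R{\left(J,F \right)} = -2 + 36 F$ ($R{\left(J,F \right)} = -3 + \left(\left(\left(J - J\right) + 6\right)^{2} F + 1^{-1}\right) = -3 + \left(\left(0 + 6\right)^{2} F + 1\right) = -3 + \left(6^{2} F + 1\right) = -3 + \left(36 F + 1\right) = -3 + \left(1 + 36 F\right) = -2 + 36 F$)
$- \frac{3075}{2836} - \frac{2535}{R{\left(58,51 \right)}} = - \frac{3075}{2836} - \frac{2535}{-2 + 36 \cdot 51} = \left(-3075\right) \frac{1}{2836} - \frac{2535}{-2 + 1836} = - \frac{3075}{2836} - \frac{2535}{1834} = - \frac{6414405}{2600612}$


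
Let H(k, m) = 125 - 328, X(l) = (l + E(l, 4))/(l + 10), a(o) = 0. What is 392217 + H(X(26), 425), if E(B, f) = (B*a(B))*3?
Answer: 392014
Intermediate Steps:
E(B, f) = 0 (E(B, f) = (B*0)*3 = 0*3 = 0)
X(l) = l/(10 + l) (X(l) = (l + 0)/(l + 10) = l/(10 + l))
H(k, m) = -203
392217 + H(X(26), 425) = 392217 - 203 = 392014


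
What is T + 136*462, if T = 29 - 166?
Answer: 62695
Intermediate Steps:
T = -137
T + 136*462 = -137 + 136*462 = -137 + 62832 = 62695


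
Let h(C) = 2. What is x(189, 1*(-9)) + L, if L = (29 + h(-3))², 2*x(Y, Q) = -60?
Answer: 931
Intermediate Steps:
x(Y, Q) = -30 (x(Y, Q) = (½)*(-60) = -30)
L = 961 (L = (29 + 2)² = 31² = 961)
x(189, 1*(-9)) + L = -30 + 961 = 931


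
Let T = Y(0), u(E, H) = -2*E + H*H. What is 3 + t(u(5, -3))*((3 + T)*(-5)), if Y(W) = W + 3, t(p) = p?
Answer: 33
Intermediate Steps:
u(E, H) = H² - 2*E (u(E, H) = -2*E + H² = H² - 2*E)
Y(W) = 3 + W
T = 3 (T = 3 + 0 = 3)
3 + t(u(5, -3))*((3 + T)*(-5)) = 3 + ((-3)² - 2*5)*((3 + 3)*(-5)) = 3 + (9 - 10)*(6*(-5)) = 3 - 1*(-30) = 3 + 30 = 33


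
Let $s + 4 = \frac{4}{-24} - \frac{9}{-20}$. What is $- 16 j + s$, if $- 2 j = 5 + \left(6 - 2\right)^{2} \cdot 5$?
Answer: $\frac{40577}{60} \approx 676.28$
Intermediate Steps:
$j = - \frac{85}{2}$ ($j = - \frac{5 + \left(6 - 2\right)^{2} \cdot 5}{2} = - \frac{5 + 4^{2} \cdot 5}{2} = - \frac{5 + 16 \cdot 5}{2} = - \frac{5 + 80}{2} = \left(- \frac{1}{2}\right) 85 = - \frac{85}{2} \approx -42.5$)
$s = - \frac{223}{60}$ ($s = -4 + \left(\frac{4}{-24} - \frac{9}{-20}\right) = -4 + \left(4 \left(- \frac{1}{24}\right) - - \frac{9}{20}\right) = -4 + \left(- \frac{1}{6} + \frac{9}{20}\right) = -4 + \frac{17}{60} = - \frac{223}{60} \approx -3.7167$)
$- 16 j + s = \left(-16\right) \left(- \frac{85}{2}\right) - \frac{223}{60} = 680 - \frac{223}{60} = \frac{40577}{60}$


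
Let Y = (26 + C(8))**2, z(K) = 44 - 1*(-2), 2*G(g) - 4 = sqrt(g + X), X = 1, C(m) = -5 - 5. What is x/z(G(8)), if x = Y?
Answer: 128/23 ≈ 5.5652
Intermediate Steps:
C(m) = -10
G(g) = 2 + sqrt(1 + g)/2 (G(g) = 2 + sqrt(g + 1)/2 = 2 + sqrt(1 + g)/2)
z(K) = 46 (z(K) = 44 + 2 = 46)
Y = 256 (Y = (26 - 10)**2 = 16**2 = 256)
x = 256
x/z(G(8)) = 256/46 = 256*(1/46) = 128/23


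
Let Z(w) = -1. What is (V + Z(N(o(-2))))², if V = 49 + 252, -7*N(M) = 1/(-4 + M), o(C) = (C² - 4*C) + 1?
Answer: 90000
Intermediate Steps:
o(C) = 1 + C² - 4*C
N(M) = -1/(7*(-4 + M))
V = 301
(V + Z(N(o(-2))))² = (301 - 1)² = 300² = 90000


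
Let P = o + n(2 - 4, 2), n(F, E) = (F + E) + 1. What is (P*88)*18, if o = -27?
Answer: -41184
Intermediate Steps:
n(F, E) = 1 + E + F (n(F, E) = (E + F) + 1 = 1 + E + F)
P = -26 (P = -27 + (1 + 2 + (2 - 4)) = -27 + (1 + 2 - 2) = -27 + 1 = -26)
(P*88)*18 = -26*88*18 = -2288*18 = -41184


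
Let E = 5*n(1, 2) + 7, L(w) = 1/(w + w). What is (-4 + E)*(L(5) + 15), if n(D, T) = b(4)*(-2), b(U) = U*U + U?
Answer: -29747/10 ≈ -2974.7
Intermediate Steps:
L(w) = 1/(2*w)
b(U) = U + U**2 (b(U) = U**2 + U = U + U**2)
n(D, T) = -40 (n(D, T) = (4*(1 + 4))*(-2) = (4*5)*(-2) = 20*(-2) = -40)
E = -193 (E = 5*(-40) + 7 = -200 + 7 = -193)
(-4 + E)*(L(5) + 15) = (-4 - 193)*((1/2)/5 + 15) = -197*((1/2)*(1/5) + 15) = -197*(1/10 + 15) = -197*151/10 = -29747/10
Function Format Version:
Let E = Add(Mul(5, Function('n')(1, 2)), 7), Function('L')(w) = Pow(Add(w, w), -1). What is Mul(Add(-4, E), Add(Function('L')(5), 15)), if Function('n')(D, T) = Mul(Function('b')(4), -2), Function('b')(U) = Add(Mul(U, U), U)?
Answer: Rational(-29747, 10) ≈ -2974.7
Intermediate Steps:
Function('L')(w) = Mul(Rational(1, 2), Pow(w, -1)) (Function('L')(w) = Pow(Mul(2, w), -1) = Mul(Rational(1, 2), Pow(w, -1)))
Function('b')(U) = Add(U, Pow(U, 2)) (Function('b')(U) = Add(Pow(U, 2), U) = Add(U, Pow(U, 2)))
Function('n')(D, T) = -40 (Function('n')(D, T) = Mul(Mul(4, Add(1, 4)), -2) = Mul(Mul(4, 5), -2) = Mul(20, -2) = -40)
E = -193 (E = Add(Mul(5, -40), 7) = Add(-200, 7) = -193)
Mul(Add(-4, E), Add(Function('L')(5), 15)) = Mul(Add(-4, -193), Add(Mul(Rational(1, 2), Pow(5, -1)), 15)) = Mul(-197, Add(Mul(Rational(1, 2), Rational(1, 5)), 15)) = Mul(-197, Add(Rational(1, 10), 15)) = Mul(-197, Rational(151, 10)) = Rational(-29747, 10)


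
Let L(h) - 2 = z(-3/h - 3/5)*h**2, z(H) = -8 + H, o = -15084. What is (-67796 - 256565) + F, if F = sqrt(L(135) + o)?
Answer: -324361 + I*sqrt(172222) ≈ -3.2436e+5 + 415.0*I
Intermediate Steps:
L(h) = 2 + h**2*(-43/5 - 3/h) (L(h) = 2 + (-8 + (-3/h - 3/5))*h**2 = 2 + (-8 + (-3/5 - 3/h))*h**2 = 2 + (-43/5 - 3/h)*h**2 = 2 + h**2*(-43/5 - 3/h))
F = I*sqrt(172222) (F = sqrt((2 - 1/5*135*(15 + 43*135)) - 15084) = sqrt((2 - 1/5*135*(15 + 5805)) - 15084) = sqrt((2 - 1/5*135*5820) - 15084) = sqrt((2 - 157140) - 15084) = sqrt(-157138 - 15084) = sqrt(-172222) = I*sqrt(172222) ≈ 415.0*I)
(-67796 - 256565) + F = (-67796 - 256565) + I*sqrt(172222) = -324361 + I*sqrt(172222)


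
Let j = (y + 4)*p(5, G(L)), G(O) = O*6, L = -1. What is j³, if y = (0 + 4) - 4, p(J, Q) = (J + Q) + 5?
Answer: 4096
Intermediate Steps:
G(O) = 6*O
p(J, Q) = 5 + J + Q
y = 0 (y = 4 - 4 = 0)
j = 16 (j = (0 + 4)*(5 + 5 + 6*(-1)) = 4*(5 + 5 - 6) = 4*4 = 16)
j³ = 16³ = 4096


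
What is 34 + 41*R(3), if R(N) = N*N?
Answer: 403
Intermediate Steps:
R(N) = N**2
34 + 41*R(3) = 34 + 41*3**2 = 34 + 41*9 = 34 + 369 = 403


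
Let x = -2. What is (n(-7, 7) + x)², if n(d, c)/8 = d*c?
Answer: 155236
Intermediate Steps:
n(d, c) = 8*c*d (n(d, c) = 8*(d*c) = 8*(c*d) = 8*c*d)
(n(-7, 7) + x)² = (8*7*(-7) - 2)² = (-392 - 2)² = (-394)² = 155236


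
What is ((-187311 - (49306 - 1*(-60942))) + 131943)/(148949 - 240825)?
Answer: 41404/22969 ≈ 1.8026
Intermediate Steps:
((-187311 - (49306 - 1*(-60942))) + 131943)/(148949 - 240825) = ((-187311 - (49306 + 60942)) + 131943)/(-91876) = ((-187311 - 1*110248) + 131943)*(-1/91876) = ((-187311 - 110248) + 131943)*(-1/91876) = (-297559 + 131943)*(-1/91876) = -165616*(-1/91876) = 41404/22969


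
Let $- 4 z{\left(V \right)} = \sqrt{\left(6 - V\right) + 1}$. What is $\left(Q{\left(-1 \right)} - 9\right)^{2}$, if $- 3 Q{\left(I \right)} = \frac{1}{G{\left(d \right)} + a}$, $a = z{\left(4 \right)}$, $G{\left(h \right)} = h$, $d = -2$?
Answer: $\frac{2608273}{33489} + \frac{12920 \sqrt{3}}{33489} \approx 78.553$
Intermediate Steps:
$z{\left(V \right)} = - \frac{\sqrt{7 - V}}{4}$ ($z{\left(V \right)} = - \frac{\sqrt{\left(6 - V\right) + 1}}{4} = - \frac{\sqrt{7 - V}}{4}$)
$a = - \frac{\sqrt{3}}{4}$ ($a = - \frac{\sqrt{7 - 4}}{4} = - \frac{\sqrt{3}}{4} \approx -0.43301$)
$Q{\left(I \right)} = - \frac{1}{3 \left(-2 - \frac{\sqrt{3}}{4}\right)}$
$\left(Q{\left(-1 \right)} - 9\right)^{2} = \left(\left(\frac{32}{183} - \frac{4 \sqrt{3}}{183}\right) - 9\right)^{2} = \left(- \frac{1615}{183} - \frac{4 \sqrt{3}}{183}\right)^{2}$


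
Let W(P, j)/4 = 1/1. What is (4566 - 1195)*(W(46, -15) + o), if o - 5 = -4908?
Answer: -16514529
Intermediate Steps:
W(P, j) = 4 (W(P, j) = 4/1 = 4*1 = 4)
o = -4903 (o = 5 - 4908 = -4903)
(4566 - 1195)*(W(46, -15) + o) = (4566 - 1195)*(4 - 4903) = 3371*(-4899) = -16514529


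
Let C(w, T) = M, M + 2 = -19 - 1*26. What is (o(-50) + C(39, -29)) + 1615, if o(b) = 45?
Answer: 1613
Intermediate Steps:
M = -47 (M = -2 + (-19 - 1*26) = -2 + (-19 - 26) = -2 - 45 = -47)
C(w, T) = -47
(o(-50) + C(39, -29)) + 1615 = (45 - 47) + 1615 = -2 + 1615 = 1613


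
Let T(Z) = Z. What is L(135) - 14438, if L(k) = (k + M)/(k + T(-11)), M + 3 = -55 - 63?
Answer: -895149/62 ≈ -14438.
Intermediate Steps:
M = -121 (M = -3 + (-55 - 63) = -3 - 118 = -121)
L(k) = (-121 + k)/(-11 + k) (L(k) = (k - 121)/(k - 11) = (-121 + k)/(-11 + k))
L(135) - 14438 = (-121 + 135)/(-11 + 135) - 14438 = 14/124 - 14438 = (1/124)*14 - 14438 = 7/62 - 14438 = -895149/62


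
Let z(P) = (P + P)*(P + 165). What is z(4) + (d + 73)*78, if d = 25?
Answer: 8996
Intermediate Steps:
z(P) = 2*P*(165 + P) (z(P) = (2*P)*(165 + P) = 2*P*(165 + P))
z(4) + (d + 73)*78 = 2*4*(165 + 4) + (25 + 73)*78 = 2*4*169 + 98*78 = 1352 + 7644 = 8996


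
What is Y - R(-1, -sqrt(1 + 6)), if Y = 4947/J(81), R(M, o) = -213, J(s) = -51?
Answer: 116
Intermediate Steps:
Y = -97 (Y = 4947/(-51) = 4947*(-1/51) = -97)
Y - R(-1, -sqrt(1 + 6)) = -97 - 1*(-213) = -97 + 213 = 116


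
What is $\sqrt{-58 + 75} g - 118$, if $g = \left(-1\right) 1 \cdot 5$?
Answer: $-118 - 5 \sqrt{17} \approx -138.62$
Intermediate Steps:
$g = -5$ ($g = \left(-1\right) 5 = -5$)
$\sqrt{-58 + 75} g - 118 = \sqrt{-58 + 75} \left(-5\right) - 118 = \sqrt{17} \left(-5\right) - 118 = - 5 \sqrt{17} - 118 = -118 - 5 \sqrt{17}$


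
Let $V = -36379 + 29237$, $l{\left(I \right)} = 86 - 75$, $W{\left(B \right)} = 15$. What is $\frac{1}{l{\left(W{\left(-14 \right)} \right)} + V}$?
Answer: $- \frac{1}{7131} \approx -0.00014023$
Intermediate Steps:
$l{\left(I \right)} = 11$
$V = -7142$
$\frac{1}{l{\left(W{\left(-14 \right)} \right)} + V} = \frac{1}{11 - 7142} = \frac{1}{-7131} = - \frac{1}{7131}$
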